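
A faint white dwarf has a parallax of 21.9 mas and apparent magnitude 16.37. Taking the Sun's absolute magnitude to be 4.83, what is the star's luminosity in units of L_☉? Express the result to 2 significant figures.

L/L_☉ ≈ 5.0×10^-4

d = 1/p = 1000/21.9 mas = 45.66 pc
M = m − 5 log₁₀ d + 5 = 16.37 − 5·1.6596 + 5 = 13.072
M − M_☉ = 13.072 − 4.83 = 8.242
L/L_☉ = 10^(−0.4 × 8.242) = 5.048×10^-4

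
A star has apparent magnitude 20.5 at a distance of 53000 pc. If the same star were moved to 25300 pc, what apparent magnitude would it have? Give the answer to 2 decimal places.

m ≈ 18.89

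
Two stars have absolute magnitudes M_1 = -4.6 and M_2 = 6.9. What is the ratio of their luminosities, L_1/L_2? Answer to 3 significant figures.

ΔM = M_1 − M_2 = -11.5
L_1/L_2 = 10^(−0.4 ΔM) = 10^4.600 = 39810

L_1/L_2 ≈ 39800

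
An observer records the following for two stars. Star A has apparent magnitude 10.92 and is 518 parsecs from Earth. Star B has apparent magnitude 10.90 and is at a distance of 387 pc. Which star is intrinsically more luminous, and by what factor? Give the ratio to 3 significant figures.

Star A is more luminous, by a factor of 1.76.

Star A: M = m − 5 log₁₀ d + 5 = 10.92 − 5·2.7143 + 5 = 2.348
Star B: M = m − 5 log₁₀ d + 5 = 10.90 − 5·2.5877 + 5 = 2.961
ΔM = M_A − M_B = 2.348 − (2.961) = -0.613; smaller M is more luminous → Star A.
L ratio = 10^(0.4 |ΔM|) = 10^0.245 = 1.759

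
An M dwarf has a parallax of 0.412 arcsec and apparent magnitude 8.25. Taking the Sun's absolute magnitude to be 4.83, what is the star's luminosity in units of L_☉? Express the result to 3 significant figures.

L/L_☉ ≈ 2.52×10^-3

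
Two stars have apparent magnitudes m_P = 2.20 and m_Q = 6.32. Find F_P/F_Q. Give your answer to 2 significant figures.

Δm = 2.20 − (6.32) = -4.12
Flux ratio = 10^(−0.4 Δm) = 10^(−0.4 × -4.12) = 10^1.648 = 44.46

F_P/F_Q ≈ 44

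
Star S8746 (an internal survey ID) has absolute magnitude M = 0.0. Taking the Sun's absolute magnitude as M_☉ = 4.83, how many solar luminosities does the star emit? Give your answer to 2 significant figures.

M − M_☉ = 0.0 − 4.83 = -4.830
L/L_☉ = 10^(−0.4 (M − M_☉)) = 10^1.932 = 85.51

L/L_☉ ≈ 86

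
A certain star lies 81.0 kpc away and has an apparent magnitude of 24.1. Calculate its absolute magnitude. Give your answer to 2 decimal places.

d = 81.0 kpc = 81000 pc
5 log₁₀(d/10 pc) = 5 log₁₀(81000) − 5 = 19.542
M = m − 5 log₁₀(d/10) = 24.1 − 19.542 = 4.558

M ≈ 4.56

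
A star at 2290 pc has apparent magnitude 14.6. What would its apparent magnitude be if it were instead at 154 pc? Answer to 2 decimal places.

Flux ∝ 1/d², so Δm = 5 log₁₀(d₂/d₁) = 5 log₁₀(154/2290) = -5.862
m₂ = m₁ + Δm = 14.6 + (-5.862) = 8.738

m ≈ 8.74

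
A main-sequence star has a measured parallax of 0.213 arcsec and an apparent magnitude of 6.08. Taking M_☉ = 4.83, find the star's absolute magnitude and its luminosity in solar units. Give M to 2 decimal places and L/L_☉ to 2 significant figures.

d = 1/p = 1/0.213″ = 4.695 pc
M = m − 5 log₁₀ d + 5 = 6.08 − 5·0.6716 + 5 = 7.722
M − M_☉ = 7.722 − 4.83 = 2.892
L/L_☉ = 10^(−0.4 × 2.892) = 0.06970

M ≈ 7.72; L/L_☉ ≈ 0.070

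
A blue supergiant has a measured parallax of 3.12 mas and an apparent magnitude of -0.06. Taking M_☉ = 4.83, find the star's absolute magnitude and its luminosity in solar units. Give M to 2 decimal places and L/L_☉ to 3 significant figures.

M ≈ -7.59; L/L_☉ ≈ 92800

d = 1/p = 1000/3.12 mas = 320.5 pc
M = m − 5 log₁₀ d + 5 = -0.06 − 5·2.5058 + 5 = -7.589
M − M_☉ = -7.589 − 4.83 = -12.419
L/L_☉ = 10^(−0.4 × -12.419) = 92830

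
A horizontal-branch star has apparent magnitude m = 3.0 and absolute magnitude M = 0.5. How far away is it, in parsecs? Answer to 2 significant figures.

d ≈ 32 pc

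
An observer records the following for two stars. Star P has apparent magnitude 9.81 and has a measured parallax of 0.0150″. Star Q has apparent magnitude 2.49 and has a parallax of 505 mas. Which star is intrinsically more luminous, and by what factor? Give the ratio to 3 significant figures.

Star P is more luminous, by a factor of 1.34.

Star P: d = 1/p = 1/0.0150″ = 66.67 pc
Star P: M = m − 5 log₁₀ d + 5 = 9.81 − 5·1.8239 + 5 = 5.690
Star Q: p = 505 mas = 0.505″ → d = 1/p = 1.980 pc
Star Q: M = m − 5 log₁₀ d + 5 = 2.49 − 5·0.2967 + 5 = 6.006
ΔM = M_P − M_Q = 5.690 − (6.006) = -0.316; smaller M is more luminous → Star P.
L ratio = 10^(0.4 |ΔM|) = 10^0.126 = 1.338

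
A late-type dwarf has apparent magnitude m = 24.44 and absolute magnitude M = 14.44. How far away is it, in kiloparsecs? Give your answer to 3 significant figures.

d ≈ 1.00 kpc

μ = m − M = 10.000
m − M = 5 log₁₀ d − 5
log₁₀ d = (m − M)/5 + 1 = 3.0000
d = 10^3.0000 = 1000 pc
= 1.000 kpc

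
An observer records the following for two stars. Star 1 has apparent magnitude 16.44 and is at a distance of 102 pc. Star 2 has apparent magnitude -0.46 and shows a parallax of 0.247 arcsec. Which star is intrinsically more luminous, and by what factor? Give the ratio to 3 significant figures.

Star 1: M = m − 5 log₁₀ d + 5 = 16.44 − 5·2.0086 + 5 = 11.397
Star 2: d = 1/p = 1/0.247″ = 4.049 pc
Star 2: M = m − 5 log₁₀ d + 5 = -0.46 − 5·0.6073 + 5 = 1.503
ΔM = M_1 − M_2 = 11.397 − (1.503) = 9.894; smaller M is more luminous → Star 2.
L ratio = 10^(0.4 |ΔM|) = 10^3.957 = 9066

Star 2 is more luminous, by a factor of 9070.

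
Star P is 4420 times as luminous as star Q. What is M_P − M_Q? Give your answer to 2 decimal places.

Pogson: ΔM = −2.5 log₁₀(ratio) = −2.5 log₁₀(4420) = −2.5 × 3.6454 = -9.114
Star P is brighter, so it has the smaller magnitude: the difference is negative.

M_P − M_Q ≈ -9.11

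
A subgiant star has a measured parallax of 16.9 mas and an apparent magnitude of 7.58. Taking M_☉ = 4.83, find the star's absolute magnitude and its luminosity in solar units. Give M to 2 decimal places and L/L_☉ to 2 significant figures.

M ≈ 3.72; L/L_☉ ≈ 2.8

d = 1/p = 1000/16.9 mas = 59.17 pc
M = m − 5 log₁₀ d + 5 = 7.58 − 5·1.7721 + 5 = 3.719
M − M_☉ = 3.719 − 4.83 = -1.111
L/L_☉ = 10^(−0.4 × -1.111) = 2.781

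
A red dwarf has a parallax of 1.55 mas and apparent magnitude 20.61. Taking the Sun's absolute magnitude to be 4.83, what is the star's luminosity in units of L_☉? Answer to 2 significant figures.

L/L_☉ ≈ 2.0×10^-3

d = 1/p = 1000/1.55 mas = 645.2 pc
M = m − 5 log₁₀ d + 5 = 20.61 − 5·2.8097 + 5 = 11.562
M − M_☉ = 11.562 − 4.83 = 6.732
L/L_☉ = 10^(−0.4 × 6.732) = 2.029×10^-3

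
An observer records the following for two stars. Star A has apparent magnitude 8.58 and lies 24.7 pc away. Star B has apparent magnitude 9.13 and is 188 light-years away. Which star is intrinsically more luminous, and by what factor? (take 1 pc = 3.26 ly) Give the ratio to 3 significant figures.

Star B is more luminous, by a factor of 3.28.

Star A: M = m − 5 log₁₀ d + 5 = 8.58 − 5·1.3927 + 5 = 6.617
Star B: d = 188 ly / 3.26 = 57.67 pc
Star B: M = m − 5 log₁₀ d + 5 = 9.13 − 5·1.7609 + 5 = 5.325
ΔM = M_A − M_B = 6.617 − (5.325) = 1.291; smaller M is more luminous → Star B.
L ratio = 10^(0.4 |ΔM|) = 10^0.516 = 3.285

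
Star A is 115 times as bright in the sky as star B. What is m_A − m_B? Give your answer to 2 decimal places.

m_A − m_B ≈ -5.15

Pogson: Δm = −2.5 log₁₀(ratio) = −2.5 log₁₀(115) = −2.5 × 2.0607 = -5.152
Star A is brighter, so it has the smaller magnitude: the difference is negative.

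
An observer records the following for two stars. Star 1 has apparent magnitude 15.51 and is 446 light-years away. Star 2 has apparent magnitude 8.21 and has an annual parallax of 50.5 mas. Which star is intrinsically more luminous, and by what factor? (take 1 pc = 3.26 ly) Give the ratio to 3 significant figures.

Star 1: d = 446 ly / 3.26 = 136.8 pc
Star 1: M = m − 5 log₁₀ d + 5 = 15.51 − 5·2.1361 + 5 = 9.829
Star 2: p = 50.5 mas = 0.0505″ → d = 1/p = 19.80 pc
Star 2: M = m − 5 log₁₀ d + 5 = 8.21 − 5·1.2967 + 5 = 6.726
ΔM = M_1 − M_2 = 9.829 − (6.726) = 3.103; smaller M is more luminous → Star 2.
L ratio = 10^(0.4 |ΔM|) = 10^1.241 = 17.43

Star 2 is more luminous, by a factor of 17.4.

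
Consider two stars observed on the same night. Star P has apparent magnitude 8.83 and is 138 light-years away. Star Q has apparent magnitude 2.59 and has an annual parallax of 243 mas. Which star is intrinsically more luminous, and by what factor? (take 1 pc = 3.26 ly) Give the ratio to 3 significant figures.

Star P: d = 138 ly / 3.26 = 42.33 pc
Star P: M = m − 5 log₁₀ d + 5 = 8.83 − 5·1.6267 + 5 = 5.697
Star Q: p = 243 mas = 0.243″ → d = 1/p = 4.115 pc
Star Q: M = m − 5 log₁₀ d + 5 = 2.59 − 5·0.6144 + 5 = 4.518
ΔM = M_P − M_Q = 5.697 − (4.518) = 1.179; smaller M is more luminous → Star Q.
L ratio = 10^(0.4 |ΔM|) = 10^0.471 = 2.961

Star Q is more luminous, by a factor of 2.96.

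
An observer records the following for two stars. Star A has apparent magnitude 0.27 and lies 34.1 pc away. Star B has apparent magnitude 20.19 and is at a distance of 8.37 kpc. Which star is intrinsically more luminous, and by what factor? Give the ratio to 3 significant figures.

Star A is more luminous, by a factor of 1540.

Star A: M = m − 5 log₁₀ d + 5 = 0.27 − 5·1.5328 + 5 = -2.394
Star B: d = 8.37 kpc = 8370 pc
Star B: M = m − 5 log₁₀ d + 5 = 20.19 − 5·3.9227 + 5 = 5.576
ΔM = M_A − M_B = -2.394 − (5.576) = -7.970; smaller M is more luminous → Star A.
L ratio = 10^(0.4 |ΔM|) = 10^3.188 = 1542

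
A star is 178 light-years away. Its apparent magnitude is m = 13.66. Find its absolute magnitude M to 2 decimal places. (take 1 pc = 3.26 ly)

M ≈ 9.97

d = 178 ly / 3.26 = 54.60 pc
5 log₁₀(d/10 pc) = 5 log₁₀(54.60) − 5 = 3.686
M = m − 5 log₁₀(d/10) = 13.66 − 3.686 = 9.974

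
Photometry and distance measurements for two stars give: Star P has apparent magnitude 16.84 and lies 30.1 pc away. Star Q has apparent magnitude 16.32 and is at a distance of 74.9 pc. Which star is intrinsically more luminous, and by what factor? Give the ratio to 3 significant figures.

Star P: M = m − 5 log₁₀ d + 5 = 16.84 − 5·1.4786 + 5 = 14.447
Star Q: M = m − 5 log₁₀ d + 5 = 16.32 − 5·1.8745 + 5 = 11.948
ΔM = M_P − M_Q = 14.447 − (11.948) = 2.500; smaller M is more luminous → Star Q.
L ratio = 10^(0.4 |ΔM|) = 10^1.000 = 9.996

Star Q is more luminous, by a factor of 10.0.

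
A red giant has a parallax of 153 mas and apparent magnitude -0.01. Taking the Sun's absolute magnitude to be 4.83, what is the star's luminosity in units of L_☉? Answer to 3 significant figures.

L/L_☉ ≈ 36.9

d = 1/p = 1000/153 mas = 6.536 pc
M = m − 5 log₁₀ d + 5 = -0.01 − 5·0.8153 + 5 = 0.913
M − M_☉ = 0.913 − 4.83 = -3.917
L/L_☉ = 10^(−0.4 × -3.917) = 36.87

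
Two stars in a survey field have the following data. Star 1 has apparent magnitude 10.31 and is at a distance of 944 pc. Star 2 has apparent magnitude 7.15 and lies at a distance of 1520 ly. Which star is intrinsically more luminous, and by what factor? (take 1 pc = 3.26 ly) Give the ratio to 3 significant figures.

Star 2 is more luminous, by a factor of 4.48.

Star 1: M = m − 5 log₁₀ d + 5 = 10.31 − 5·2.9750 + 5 = 0.435
Star 2: d = 1520 ly / 3.26 = 466.3 pc
Star 2: M = m − 5 log₁₀ d + 5 = 7.15 − 5·2.6686 + 5 = -1.193
ΔM = M_1 − M_2 = 0.435 − (-1.193) = 1.628; smaller M is more luminous → Star 2.
L ratio = 10^(0.4 |ΔM|) = 10^0.651 = 4.480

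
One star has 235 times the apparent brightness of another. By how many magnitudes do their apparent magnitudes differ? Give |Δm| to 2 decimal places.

|Δm| ≈ 5.93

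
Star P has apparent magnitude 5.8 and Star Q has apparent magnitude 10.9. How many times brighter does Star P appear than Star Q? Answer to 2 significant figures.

Magnitude difference = -5.1
Flux ratio = 10^(−0.4 Δm) = 10^(−0.4 × -5.1) = 10^2.040 = 109.6

110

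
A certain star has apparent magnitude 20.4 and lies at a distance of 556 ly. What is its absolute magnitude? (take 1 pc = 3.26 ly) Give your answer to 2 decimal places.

M ≈ 14.24

d = 556 ly / 3.26 = 170.6 pc
5 log₁₀(d/10 pc) = 5 log₁₀(170.6) − 5 = 6.159
M = m − 5 log₁₀(d/10) = 20.4 − 6.159 = 14.241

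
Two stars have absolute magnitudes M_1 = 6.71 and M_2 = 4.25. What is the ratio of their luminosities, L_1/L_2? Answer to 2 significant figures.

L_1/L_2 ≈ 0.10

ΔM = M_1 − M_2 = 2.46
L_1/L_2 = 10^(−0.4 ΔM) = 10^-0.984 = 0.1038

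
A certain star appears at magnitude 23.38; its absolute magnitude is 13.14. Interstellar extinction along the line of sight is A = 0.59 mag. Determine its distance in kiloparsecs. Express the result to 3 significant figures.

m − M = 5 log₁₀(d/10 pc) + A  ⇒  23.38 − (13.14) − 0.59 = 5 log₁₀(d/10)
9.650 = 5 log₁₀(d/10)
log₁₀ d = (m − M − A)/5 + 1 = 2.9300
d = 10^2.9300 = 851.1 pc
= 0.8511 kpc

d ≈ 0.851 kpc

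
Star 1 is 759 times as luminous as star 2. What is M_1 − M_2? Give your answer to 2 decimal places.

M_1 − M_2 ≈ -7.20

Pogson: ΔM = −2.5 log₁₀(ratio) = −2.5 log₁₀(759) = −2.5 × 2.8802 = -7.201
Star 1 is brighter, so it has the smaller magnitude: the difference is negative.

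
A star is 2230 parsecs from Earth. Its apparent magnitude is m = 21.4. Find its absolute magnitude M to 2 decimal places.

M ≈ 9.66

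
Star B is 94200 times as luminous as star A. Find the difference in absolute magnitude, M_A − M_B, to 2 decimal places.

M_A − M_B ≈ 12.44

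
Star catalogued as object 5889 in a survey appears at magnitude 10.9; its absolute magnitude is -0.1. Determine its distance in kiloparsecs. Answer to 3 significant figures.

μ = m − M = 11.000
m − M = 5 log₁₀ d − 5
log₁₀ d = (m − M)/5 + 1 = 3.2000
d = 10^3.2000 = 1585 pc
= 1.585 kpc

d ≈ 1.58 kpc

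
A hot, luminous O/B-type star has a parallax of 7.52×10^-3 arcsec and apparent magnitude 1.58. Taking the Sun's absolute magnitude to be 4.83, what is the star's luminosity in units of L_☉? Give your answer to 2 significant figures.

d = 1/p = 1/7.52×10^-3″ = 133.0 pc
M = m − 5 log₁₀ d + 5 = 1.58 − 5·2.1238 + 5 = -4.039
M − M_☉ = -4.039 − 4.83 = -8.869
L/L_☉ = 10^(−0.4 × -8.869) = 3528

L/L_☉ ≈ 3500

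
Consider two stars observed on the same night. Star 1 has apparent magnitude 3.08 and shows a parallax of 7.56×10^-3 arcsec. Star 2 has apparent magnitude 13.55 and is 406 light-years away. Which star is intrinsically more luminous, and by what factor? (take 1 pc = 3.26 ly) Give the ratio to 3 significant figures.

Star 1: d = 1/p = 1/7.56×10^-3″ = 132.3 pc
Star 1: M = m − 5 log₁₀ d + 5 = 3.08 − 5·2.1215 + 5 = -2.527
Star 2: d = 406 ly / 3.26 = 124.5 pc
Star 2: M = m − 5 log₁₀ d + 5 = 13.55 − 5·2.0953 + 5 = 8.073
ΔM = M_1 − M_2 = -2.527 − (8.073) = -10.601; smaller M is more luminous → Star 1.
L ratio = 10^(0.4 |ΔM|) = 10^4.240 = 17390

Star 1 is more luminous, by a factor of 17400.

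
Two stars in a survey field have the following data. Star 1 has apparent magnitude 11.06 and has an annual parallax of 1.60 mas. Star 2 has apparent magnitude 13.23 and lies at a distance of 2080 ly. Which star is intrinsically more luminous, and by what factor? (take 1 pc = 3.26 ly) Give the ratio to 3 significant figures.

Star 1 is more luminous, by a factor of 7.08.

Star 1: p = 1.60 mas = 1.60×10^-3″ → d = 1/p = 625.0 pc
Star 1: M = m − 5 log₁₀ d + 5 = 11.06 − 5·2.7959 + 5 = 2.081
Star 2: d = 2080 ly / 3.26 = 638.0 pc
Star 2: M = m − 5 log₁₀ d + 5 = 13.23 − 5·2.8048 + 5 = 4.206
ΔM = M_1 − M_2 = 2.081 − (4.206) = -2.125; smaller M is more luminous → Star 1.
L ratio = 10^(0.4 |ΔM|) = 10^0.850 = 7.081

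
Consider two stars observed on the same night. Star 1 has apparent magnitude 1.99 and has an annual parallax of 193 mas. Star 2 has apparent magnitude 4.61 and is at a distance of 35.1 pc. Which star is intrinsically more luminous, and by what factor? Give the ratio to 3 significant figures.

Star 1: p = 193 mas = 0.193″ → d = 1/p = 5.181 pc
Star 1: M = m − 5 log₁₀ d + 5 = 1.99 − 5·0.7144 + 5 = 3.418
Star 2: M = m − 5 log₁₀ d + 5 = 4.61 − 5·1.5453 + 5 = 1.883
ΔM = M_1 − M_2 = 3.418 − (1.883) = 1.534; smaller M is more luminous → Star 2.
L ratio = 10^(0.4 |ΔM|) = 10^0.614 = 4.109

Star 2 is more luminous, by a factor of 4.11.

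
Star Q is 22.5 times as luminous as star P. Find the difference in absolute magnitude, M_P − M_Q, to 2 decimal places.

M_P − M_Q ≈ 3.38

Pogson: ΔM = −2.5 log₁₀(ratio) = −2.5 log₁₀(22.5) = −2.5 × 1.3522 = -3.380
Star Q is brighter so has the smaller magnitude: M_P − M_Q is positive.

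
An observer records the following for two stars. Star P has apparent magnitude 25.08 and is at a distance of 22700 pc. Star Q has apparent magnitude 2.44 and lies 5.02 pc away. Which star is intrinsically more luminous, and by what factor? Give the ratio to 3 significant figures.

Star Q is more luminous, by a factor of 55.6.

Star P: M = m − 5 log₁₀ d + 5 = 25.08 − 5·4.3560 + 5 = 8.300
Star Q: M = m − 5 log₁₀ d + 5 = 2.44 − 5·0.7007 + 5 = 3.936
ΔM = M_P − M_Q = 8.300 − (3.936) = 4.363; smaller M is more luminous → Star Q.
L ratio = 10^(0.4 |ΔM|) = 10^1.745 = 55.64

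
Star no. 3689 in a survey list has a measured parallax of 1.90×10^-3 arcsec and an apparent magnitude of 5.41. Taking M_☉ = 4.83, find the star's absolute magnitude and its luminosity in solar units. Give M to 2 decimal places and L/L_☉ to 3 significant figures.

M ≈ -3.20; L/L_☉ ≈ 1620

d = 1/p = 1/1.90×10^-3″ = 526.3 pc
M = m − 5 log₁₀ d + 5 = 5.41 − 5·2.7212 + 5 = -3.196
M − M_☉ = -3.196 − 4.83 = -8.026
L/L_☉ = 10^(−0.4 × -8.026) = 1624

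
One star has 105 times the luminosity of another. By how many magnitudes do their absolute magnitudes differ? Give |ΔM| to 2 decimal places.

Pogson: ΔM = −2.5 log₁₀(ratio) = −2.5 log₁₀(105) = −2.5 × 2.0212 = -5.053

|ΔM| ≈ 5.05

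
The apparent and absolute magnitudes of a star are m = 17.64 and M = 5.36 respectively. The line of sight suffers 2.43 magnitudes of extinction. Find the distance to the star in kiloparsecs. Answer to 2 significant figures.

d ≈ 0.93 kpc

m − M = 5 log₁₀(d/10 pc) + A  ⇒  17.64 − (5.36) − 2.43 = 5 log₁₀(d/10)
9.850 = 5 log₁₀(d/10)
log₁₀ d = (m − M − A)/5 + 1 = 2.9700
d = 10^2.9700 = 933.3 pc
= 0.9333 kpc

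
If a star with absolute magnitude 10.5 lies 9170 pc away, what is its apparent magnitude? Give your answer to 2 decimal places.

m = M + 5 log₁₀ d − 5 = 10.5 + 5·3.9624 − 5 = 25.312

m ≈ 25.31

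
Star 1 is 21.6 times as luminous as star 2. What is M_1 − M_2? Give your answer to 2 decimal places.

M_1 − M_2 ≈ -3.34

Pogson: ΔM = −2.5 log₁₀(ratio) = −2.5 log₁₀(21.6) = −2.5 × 1.3345 = -3.336
Star 1 is brighter, so it has the smaller magnitude: the difference is negative.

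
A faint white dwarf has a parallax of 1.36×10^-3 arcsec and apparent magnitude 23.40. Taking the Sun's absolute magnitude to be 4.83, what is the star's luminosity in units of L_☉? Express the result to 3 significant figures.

L/L_☉ ≈ 2.02×10^-4

d = 1/p = 1/1.36×10^-3″ = 735.3 pc
M = m − 5 log₁₀ d + 5 = 23.40 − 5·2.8665 + 5 = 14.068
M − M_☉ = 14.068 − 4.83 = 9.238
L/L_☉ = 10^(−0.4 × 9.238) = 2.018×10^-4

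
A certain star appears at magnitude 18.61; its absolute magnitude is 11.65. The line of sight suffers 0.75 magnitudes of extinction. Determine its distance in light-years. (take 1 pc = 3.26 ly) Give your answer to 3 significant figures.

m − M = 5 log₁₀(d/10 pc) + A  ⇒  18.61 − (11.65) − 0.75 = 5 log₁₀(d/10)
6.210 = 5 log₁₀(d/10)
log₁₀ d = (m − M − A)/5 + 1 = 2.2420
d = 10^2.2420 = 174.6 pc
= 569.1 ly

d ≈ 569 ly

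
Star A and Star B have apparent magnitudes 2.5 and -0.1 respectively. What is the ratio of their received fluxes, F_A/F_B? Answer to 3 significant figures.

F_A/F_B ≈ 0.0912

Magnitude difference = 2.6
Flux ratio = 10^(−0.4 Δm) = 10^(−0.4 × 2.6) = 10^-1.040 = 0.09120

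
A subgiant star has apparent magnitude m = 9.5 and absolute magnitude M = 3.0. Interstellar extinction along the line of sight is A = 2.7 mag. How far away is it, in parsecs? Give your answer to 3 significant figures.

d ≈ 57.5 pc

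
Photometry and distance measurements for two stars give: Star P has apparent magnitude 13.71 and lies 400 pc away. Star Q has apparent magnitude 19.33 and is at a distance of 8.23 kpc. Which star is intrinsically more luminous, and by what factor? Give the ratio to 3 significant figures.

Star Q is more luminous, by a factor of 2.39.

Star P: M = m − 5 log₁₀ d + 5 = 13.71 − 5·2.6021 + 5 = 5.700
Star Q: d = 8.23 kpc = 8230 pc
Star Q: M = m − 5 log₁₀ d + 5 = 19.33 − 5·3.9154 + 5 = 4.753
ΔM = M_P − M_Q = 5.700 − (4.753) = 0.947; smaller M is more luminous → Star Q.
L ratio = 10^(0.4 |ΔM|) = 10^0.379 = 2.392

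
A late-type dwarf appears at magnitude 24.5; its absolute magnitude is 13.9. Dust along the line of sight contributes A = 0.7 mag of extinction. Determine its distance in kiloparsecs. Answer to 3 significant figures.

d ≈ 0.955 kpc

m − M = 5 log₁₀(d/10 pc) + A  ⇒  24.5 − (13.9) − 0.7 = 5 log₁₀(d/10)
9.900 = 5 log₁₀(d/10)
log₁₀ d = (m − M − A)/5 + 1 = 2.9800
d = 10^2.9800 = 955.0 pc
= 0.9550 kpc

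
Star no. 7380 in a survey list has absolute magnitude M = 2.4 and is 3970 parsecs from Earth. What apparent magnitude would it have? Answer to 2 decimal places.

m = M + 5 log₁₀ d − 5 = 2.4 + 5·3.5988 − 5 = 15.394

m ≈ 15.39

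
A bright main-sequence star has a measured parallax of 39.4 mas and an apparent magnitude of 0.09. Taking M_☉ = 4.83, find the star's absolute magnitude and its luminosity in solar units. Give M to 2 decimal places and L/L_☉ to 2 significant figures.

M ≈ -1.93; L/L_☉ ≈ 510

d = 1/p = 1000/39.4 mas = 25.38 pc
M = m − 5 log₁₀ d + 5 = 0.09 − 5·1.4045 + 5 = -1.933
M − M_☉ = -1.933 − 4.83 = -6.763
L/L_☉ = 10^(−0.4 × -6.763) = 507.0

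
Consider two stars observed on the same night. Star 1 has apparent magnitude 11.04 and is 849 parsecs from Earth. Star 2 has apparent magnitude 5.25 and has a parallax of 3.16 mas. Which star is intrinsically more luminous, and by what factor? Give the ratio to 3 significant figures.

Star 2 is more luminous, by a factor of 28.8.

Star 1: M = m − 5 log₁₀ d + 5 = 11.04 − 5·2.9289 + 5 = 1.395
Star 2: p = 3.16 mas = 3.16×10^-3″ → d = 1/p = 316.5 pc
Star 2: M = m − 5 log₁₀ d + 5 = 5.25 − 5·2.5003 + 5 = -2.252
ΔM = M_1 − M_2 = 1.395 − (-2.252) = 3.647; smaller M is more luminous → Star 2.
L ratio = 10^(0.4 |ΔM|) = 10^1.459 = 28.76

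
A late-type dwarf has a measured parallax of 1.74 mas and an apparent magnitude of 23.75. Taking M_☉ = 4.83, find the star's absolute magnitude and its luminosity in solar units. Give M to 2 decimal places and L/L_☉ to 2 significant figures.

M ≈ 14.95; L/L_☉ ≈ 8.9×10^-5

d = 1/p = 1000/1.74 mas = 574.7 pc
M = m − 5 log₁₀ d + 5 = 23.75 − 5·2.7595 + 5 = 14.953
M − M_☉ = 14.953 − 4.83 = 10.123
L/L_☉ = 10^(−0.4 × 10.123) = 8.931×10^-5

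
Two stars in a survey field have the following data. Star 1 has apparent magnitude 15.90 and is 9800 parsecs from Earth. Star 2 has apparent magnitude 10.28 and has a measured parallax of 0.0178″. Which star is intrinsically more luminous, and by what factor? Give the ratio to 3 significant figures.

Star 1: M = m − 5 log₁₀ d + 5 = 15.90 − 5·3.9912 + 5 = 0.944
Star 2: d = 1/p = 1/0.0178″ = 56.18 pc
Star 2: M = m − 5 log₁₀ d + 5 = 10.28 − 5·1.7496 + 5 = 6.532
ΔM = M_1 − M_2 = 0.944 − (6.532) = -5.588; smaller M is more luminous → Star 1.
L ratio = 10^(0.4 |ΔM|) = 10^2.235 = 171.9

Star 1 is more luminous, by a factor of 172.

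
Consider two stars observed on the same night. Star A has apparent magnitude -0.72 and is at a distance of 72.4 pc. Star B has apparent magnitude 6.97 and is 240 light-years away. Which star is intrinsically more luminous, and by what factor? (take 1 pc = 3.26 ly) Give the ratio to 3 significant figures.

Star A is more luminous, by a factor of 1150.

Star A: M = m − 5 log₁₀ d + 5 = -0.72 − 5·1.8597 + 5 = -5.019
Star B: d = 240 ly / 3.26 = 73.62 pc
Star B: M = m − 5 log₁₀ d + 5 = 6.97 − 5·1.8670 + 5 = 2.635
ΔM = M_A − M_B = -5.019 − (2.635) = -7.654; smaller M is more luminous → Star A.
L ratio = 10^(0.4 |ΔM|) = 10^3.061 = 1152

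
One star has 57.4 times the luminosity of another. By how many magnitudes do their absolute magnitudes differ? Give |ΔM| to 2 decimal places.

Pogson: ΔM = −2.5 log₁₀(ratio) = −2.5 log₁₀(57.4) = −2.5 × 1.7589 = -4.397

|ΔM| ≈ 4.40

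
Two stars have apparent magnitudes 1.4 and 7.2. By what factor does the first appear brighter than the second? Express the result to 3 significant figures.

209

Δm = 1.4 − (7.2) = -5.8
Flux ratio = 10^(−0.4 Δm) = 10^(−0.4 × -5.8) = 10^2.320 = 208.9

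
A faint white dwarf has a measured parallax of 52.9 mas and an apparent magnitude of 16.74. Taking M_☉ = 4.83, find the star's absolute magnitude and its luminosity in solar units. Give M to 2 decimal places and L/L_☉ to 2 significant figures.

d = 1/p = 1000/52.9 mas = 18.90 pc
M = m − 5 log₁₀ d + 5 = 16.74 − 5·1.2765 + 5 = 15.357
M − M_☉ = 15.357 − 4.83 = 10.527
L/L_☉ = 10^(−0.4 × 10.527) = 6.153×10^-5

M ≈ 15.36; L/L_☉ ≈ 6.2×10^-5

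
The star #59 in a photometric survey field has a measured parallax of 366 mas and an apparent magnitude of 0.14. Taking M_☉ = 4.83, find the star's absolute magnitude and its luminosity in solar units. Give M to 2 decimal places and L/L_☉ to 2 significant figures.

d = 1/p = 1000/366 mas = 2.732 pc
M = m − 5 log₁₀ d + 5 = 0.14 − 5·0.4365 + 5 = 2.957
M − M_☉ = 2.957 − 4.83 = -1.873
L/L_☉ = 10^(−0.4 × -1.873) = 5.611

M ≈ 2.96; L/L_☉ ≈ 5.6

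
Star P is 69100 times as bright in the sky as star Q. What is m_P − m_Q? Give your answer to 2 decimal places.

m_P − m_Q ≈ -12.10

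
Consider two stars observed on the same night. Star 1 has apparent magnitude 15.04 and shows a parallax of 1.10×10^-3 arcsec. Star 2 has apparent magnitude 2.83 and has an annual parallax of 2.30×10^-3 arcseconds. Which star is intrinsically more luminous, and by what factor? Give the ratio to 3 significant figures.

Star 2 is more luminous, by a factor of 17500.

Star 1: d = 1/p = 1/1.10×10^-3″ = 909.1 pc
Star 1: M = m − 5 log₁₀ d + 5 = 15.04 − 5·2.9586 + 5 = 5.247
Star 2: d = 1/p = 1/2.30×10^-3″ = 434.8 pc
Star 2: M = m − 5 log₁₀ d + 5 = 2.83 − 5·2.6383 + 5 = -5.361
ΔM = M_1 − M_2 = 5.247 − (-5.361) = 10.608; smaller M is more luminous → Star 2.
L ratio = 10^(0.4 |ΔM|) = 10^4.243 = 17510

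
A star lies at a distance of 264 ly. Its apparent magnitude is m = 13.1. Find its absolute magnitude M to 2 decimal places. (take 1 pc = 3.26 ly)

M ≈ 8.56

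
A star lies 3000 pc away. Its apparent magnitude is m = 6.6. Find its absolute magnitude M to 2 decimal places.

5 log₁₀(d/10 pc) = 5 log₁₀(3000) − 5 = 12.386
M = m − 5 log₁₀(d/10) = 6.6 − 12.386 = -5.786

M ≈ -5.79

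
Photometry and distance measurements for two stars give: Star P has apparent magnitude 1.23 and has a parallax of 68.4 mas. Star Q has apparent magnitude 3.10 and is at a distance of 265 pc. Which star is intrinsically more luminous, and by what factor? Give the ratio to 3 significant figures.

Star P: p = 68.4 mas = 0.0684″ → d = 1/p = 14.62 pc
Star P: M = m − 5 log₁₀ d + 5 = 1.23 − 5·1.1649 + 5 = 0.405
Star Q: M = m − 5 log₁₀ d + 5 = 3.10 − 5·2.4232 + 5 = -4.016
ΔM = M_P − M_Q = 0.405 − (-4.016) = 4.422; smaller M is more luminous → Star Q.
L ratio = 10^(0.4 |ΔM|) = 10^1.769 = 58.70

Star Q is more luminous, by a factor of 58.7.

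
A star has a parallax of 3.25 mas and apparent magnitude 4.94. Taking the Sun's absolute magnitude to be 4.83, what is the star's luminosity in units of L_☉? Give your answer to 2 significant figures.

d = 1/p = 1000/3.25 mas = 307.7 pc
M = m − 5 log₁₀ d + 5 = 4.94 − 5·2.4881 + 5 = -2.501
M − M_☉ = -2.501 − 4.83 = -7.331
L/L_☉ = 10^(−0.4 × -7.331) = 855.5

L/L_☉ ≈ 860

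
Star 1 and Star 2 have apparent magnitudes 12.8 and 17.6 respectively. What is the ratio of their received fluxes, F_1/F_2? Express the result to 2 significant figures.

F_1/F_2 ≈ 83

Δm = 12.8 − (17.6) = -4.8
Flux ratio = 10^(−0.4 Δm) = 10^(−0.4 × -4.8) = 10^1.920 = 83.18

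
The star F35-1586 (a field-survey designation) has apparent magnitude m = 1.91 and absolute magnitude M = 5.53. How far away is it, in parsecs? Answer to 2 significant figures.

d ≈ 1.9 pc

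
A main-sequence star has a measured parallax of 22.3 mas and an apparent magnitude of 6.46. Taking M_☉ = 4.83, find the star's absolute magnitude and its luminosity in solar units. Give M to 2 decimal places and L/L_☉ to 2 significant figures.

M ≈ 3.20; L/L_☉ ≈ 4.5

d = 1/p = 1000/22.3 mas = 44.84 pc
M = m − 5 log₁₀ d + 5 = 6.46 − 5·1.6517 + 5 = 3.202
M − M_☉ = 3.202 − 4.83 = -1.628
L/L_☉ = 10^(−0.4 × -1.628) = 4.481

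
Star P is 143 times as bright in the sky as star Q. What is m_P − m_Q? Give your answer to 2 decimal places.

m_P − m_Q ≈ -5.39

Pogson: Δm = −2.5 log₁₀(ratio) = −2.5 log₁₀(143) = −2.5 × 2.1553 = -5.388
Star P is brighter, so it has the smaller magnitude: the difference is negative.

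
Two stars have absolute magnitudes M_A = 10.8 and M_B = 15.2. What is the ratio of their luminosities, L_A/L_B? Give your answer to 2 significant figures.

ΔM = M_A − M_B = -4.4
L_A/L_B = 10^(−0.4 ΔM) = 10^1.760 = 57.54

L_A/L_B ≈ 58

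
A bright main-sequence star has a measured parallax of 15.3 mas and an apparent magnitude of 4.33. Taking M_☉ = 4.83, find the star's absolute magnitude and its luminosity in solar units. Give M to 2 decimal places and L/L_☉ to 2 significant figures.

d = 1/p = 1000/15.3 mas = 65.36 pc
M = m − 5 log₁₀ d + 5 = 4.33 − 5·1.8153 + 5 = 0.253
M − M_☉ = 0.253 − 4.83 = -4.577
L/L_☉ = 10^(−0.4 × -4.577) = 67.70

M ≈ 0.25; L/L_☉ ≈ 68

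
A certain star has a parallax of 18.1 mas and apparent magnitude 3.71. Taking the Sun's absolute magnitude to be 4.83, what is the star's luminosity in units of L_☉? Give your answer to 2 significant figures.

d = 1/p = 1000/18.1 mas = 55.25 pc
M = m − 5 log₁₀ d + 5 = 3.71 − 5·1.7423 + 5 = -0.002
M − M_☉ = -0.002 − 4.83 = -4.832
L/L_☉ = 10^(−0.4 × -4.832) = 85.63

L/L_☉ ≈ 86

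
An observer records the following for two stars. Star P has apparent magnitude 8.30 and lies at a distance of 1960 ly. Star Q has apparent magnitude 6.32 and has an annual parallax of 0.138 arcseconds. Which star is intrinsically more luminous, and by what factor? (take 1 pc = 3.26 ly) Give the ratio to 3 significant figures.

Star P: d = 1960 ly / 3.26 = 601.2 pc
Star P: M = m − 5 log₁₀ d + 5 = 8.30 − 5·2.7790 + 5 = -0.595
Star Q: d = 1/p = 1/0.138″ = 7.246 pc
Star Q: M = m − 5 log₁₀ d + 5 = 6.32 − 5·0.8601 + 5 = 7.019
ΔM = M_P − M_Q = -0.595 − (7.019) = -7.615; smaller M is more luminous → Star P.
L ratio = 10^(0.4 |ΔM|) = 10^3.046 = 1111

Star P is more luminous, by a factor of 1110.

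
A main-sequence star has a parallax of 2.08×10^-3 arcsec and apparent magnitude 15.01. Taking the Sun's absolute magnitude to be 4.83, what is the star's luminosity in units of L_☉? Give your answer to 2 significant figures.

L/L_☉ ≈ 0.20

d = 1/p = 1/2.08×10^-3″ = 480.8 pc
M = m − 5 log₁₀ d + 5 = 15.01 − 5·2.6819 + 5 = 6.600
M − M_☉ = 6.600 − 4.83 = 1.770
L/L_☉ = 10^(−0.4 × 1.770) = 0.1958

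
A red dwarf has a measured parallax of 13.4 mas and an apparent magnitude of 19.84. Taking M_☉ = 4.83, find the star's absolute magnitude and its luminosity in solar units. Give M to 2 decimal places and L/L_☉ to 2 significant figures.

M ≈ 15.48; L/L_☉ ≈ 5.5×10^-5

d = 1/p = 1000/13.4 mas = 74.63 pc
M = m − 5 log₁₀ d + 5 = 19.84 − 5·1.8729 + 5 = 15.476
M − M_☉ = 15.476 − 4.83 = 10.646
L/L_☉ = 10^(−0.4 × 10.646) = 5.518×10^-5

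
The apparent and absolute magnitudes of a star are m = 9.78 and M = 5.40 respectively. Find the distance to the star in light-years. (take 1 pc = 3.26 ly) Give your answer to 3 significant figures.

Distance modulus: m − M = 9.78 − (5.40) = 4.380
m − M = 5 log₁₀ d − 5
log₁₀ d = (m − M)/5 + 1 = 1.8760
d = 10^1.8760 = 75.16 pc
= 245.0 ly

d ≈ 245 ly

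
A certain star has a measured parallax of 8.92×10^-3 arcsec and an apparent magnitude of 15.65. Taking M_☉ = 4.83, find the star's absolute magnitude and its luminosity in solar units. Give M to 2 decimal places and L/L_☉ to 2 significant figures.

d = 1/p = 1/8.92×10^-3″ = 112.1 pc
M = m − 5 log₁₀ d + 5 = 15.65 − 5·2.0496 + 5 = 10.402
M − M_☉ = 10.402 − 4.83 = 5.572
L/L_☉ = 10^(−0.4 × 5.572) = 5.906×10^-3

M ≈ 10.40; L/L_☉ ≈ 5.9×10^-3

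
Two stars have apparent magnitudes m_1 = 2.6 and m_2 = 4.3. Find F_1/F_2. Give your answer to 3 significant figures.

F_1/F_2 ≈ 4.79

Magnitude difference = -1.7
Flux ratio = 10^(−0.4 Δm) = 10^(−0.4 × -1.7) = 10^0.680 = 4.786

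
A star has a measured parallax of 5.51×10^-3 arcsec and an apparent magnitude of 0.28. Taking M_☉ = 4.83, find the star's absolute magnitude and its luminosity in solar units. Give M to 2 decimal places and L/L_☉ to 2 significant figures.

d = 1/p = 1/5.51×10^-3″ = 181.5 pc
M = m − 5 log₁₀ d + 5 = 0.28 − 5·2.2588 + 5 = -6.014
M − M_☉ = -6.014 − 4.83 = -10.844
L/L_☉ = 10^(−0.4 × -10.844) = 21760

M ≈ -6.01; L/L_☉ ≈ 22000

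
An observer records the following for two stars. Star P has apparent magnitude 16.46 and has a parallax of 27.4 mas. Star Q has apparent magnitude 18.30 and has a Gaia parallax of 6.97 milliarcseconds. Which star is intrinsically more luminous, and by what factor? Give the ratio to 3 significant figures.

Star Q is more luminous, by a factor of 2.84.

Star P: p = 27.4 mas = 0.0274″ → d = 1/p = 36.50 pc
Star P: M = m − 5 log₁₀ d + 5 = 16.46 − 5·1.5622 + 5 = 13.649
Star Q: p = 6.97 mas = 6.97×10^-3″ → d = 1/p = 143.5 pc
Star Q: M = m − 5 log₁₀ d + 5 = 18.30 − 5·2.1568 + 5 = 12.516
ΔM = M_P − M_Q = 13.649 − (12.516) = 1.133; smaller M is more luminous → Star Q.
L ratio = 10^(0.4 |ΔM|) = 10^0.453 = 2.838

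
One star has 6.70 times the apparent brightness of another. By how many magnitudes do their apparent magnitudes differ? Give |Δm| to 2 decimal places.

|Δm| ≈ 2.07

Pogson: Δm = −2.5 log₁₀(ratio) = −2.5 log₁₀(6.70) = −2.5 × 0.8261 = -2.065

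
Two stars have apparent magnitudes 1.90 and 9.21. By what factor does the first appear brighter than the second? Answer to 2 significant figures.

Δm = 1.90 − (9.21) = -7.31
Flux ratio = 10^(−0.4 Δm) = 10^(−0.4 × -7.31) = 10^2.924 = 839.5

840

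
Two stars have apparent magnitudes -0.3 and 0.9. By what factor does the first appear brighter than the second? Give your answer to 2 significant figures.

Δm = -0.3 − (0.9) = -1.2
Flux ratio = 10^(−0.4 Δm) = 10^(−0.4 × -1.2) = 10^0.480 = 3.020

3.0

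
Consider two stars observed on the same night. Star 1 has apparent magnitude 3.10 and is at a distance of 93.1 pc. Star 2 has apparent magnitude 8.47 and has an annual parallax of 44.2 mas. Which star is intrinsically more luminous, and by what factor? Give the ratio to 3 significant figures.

Star 1 is more luminous, by a factor of 2380.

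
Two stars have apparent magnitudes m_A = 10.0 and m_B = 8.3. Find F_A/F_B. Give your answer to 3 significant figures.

F_A/F_B ≈ 0.209

Δm = 10.0 − (8.3) = 1.7
Flux ratio = 10^(−0.4 Δm) = 10^(−0.4 × 1.7) = 10^-0.680 = 0.2089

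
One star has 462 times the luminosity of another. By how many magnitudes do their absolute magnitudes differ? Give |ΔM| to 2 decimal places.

|ΔM| ≈ 6.66

Pogson: ΔM = −2.5 log₁₀(ratio) = −2.5 log₁₀(462) = −2.5 × 2.6646 = -6.662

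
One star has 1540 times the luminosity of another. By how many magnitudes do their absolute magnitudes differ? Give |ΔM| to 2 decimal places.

Pogson: ΔM = −2.5 log₁₀(ratio) = −2.5 log₁₀(1540) = −2.5 × 3.1875 = -7.969

|ΔM| ≈ 7.97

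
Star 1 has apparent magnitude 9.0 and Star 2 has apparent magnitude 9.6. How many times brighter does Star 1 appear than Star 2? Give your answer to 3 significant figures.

Magnitude difference = -0.6
Flux ratio = 10^(−0.4 Δm) = 10^(−0.4 × -0.6) = 10^0.240 = 1.738

1.74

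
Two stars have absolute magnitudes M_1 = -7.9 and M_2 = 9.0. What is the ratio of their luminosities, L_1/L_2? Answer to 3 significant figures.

ΔM = M_1 − M_2 = -16.9
L_1/L_2 = 10^(−0.4 ΔM) = 10^6.760 = 5.754×10^6

L_1/L_2 ≈ 5.75×10^6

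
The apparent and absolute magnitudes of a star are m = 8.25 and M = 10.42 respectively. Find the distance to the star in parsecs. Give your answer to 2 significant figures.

μ = m − M = -2.170
m − M = 5 log₁₀ d − 5
log₁₀ d = (m − M)/5 + 1 = 0.5660
d = 10^0.5660 = 3.681 pc

d ≈ 3.7 pc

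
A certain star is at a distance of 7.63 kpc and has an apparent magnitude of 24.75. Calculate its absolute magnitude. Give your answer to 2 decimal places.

d = 7.63 kpc = 7630 pc
5 log₁₀(d/10 pc) = 5 log₁₀(7630) − 5 = 14.413
M = m − 5 log₁₀(d/10) = 24.75 − 14.413 = 10.337

M ≈ 10.34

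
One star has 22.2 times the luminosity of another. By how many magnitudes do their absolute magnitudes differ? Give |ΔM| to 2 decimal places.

Pogson: ΔM = −2.5 log₁₀(ratio) = −2.5 log₁₀(22.2) = −2.5 × 1.3464 = -3.366

|ΔM| ≈ 3.37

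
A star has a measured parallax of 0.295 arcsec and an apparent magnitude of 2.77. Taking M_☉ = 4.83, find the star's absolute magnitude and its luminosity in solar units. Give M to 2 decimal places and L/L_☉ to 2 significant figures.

M ≈ 5.12; L/L_☉ ≈ 0.77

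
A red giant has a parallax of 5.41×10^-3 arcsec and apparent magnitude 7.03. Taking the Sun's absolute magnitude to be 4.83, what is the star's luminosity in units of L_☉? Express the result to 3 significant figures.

L/L_☉ ≈ 45.0

d = 1/p = 1/5.41×10^-3″ = 184.8 pc
M = m − 5 log₁₀ d + 5 = 7.03 − 5·2.2668 + 5 = 0.696
M − M_☉ = 0.696 − 4.83 = -4.134
L/L_☉ = 10^(−0.4 × -4.134) = 45.04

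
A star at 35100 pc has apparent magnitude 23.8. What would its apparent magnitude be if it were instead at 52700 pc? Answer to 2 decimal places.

m ≈ 24.68

Flux ∝ 1/d², so Δm = 5 log₁₀(d₂/d₁) = 5 log₁₀(52700/35100) = 0.883
m₂ = m₁ + Δm = 23.8 + (0.883) = 24.683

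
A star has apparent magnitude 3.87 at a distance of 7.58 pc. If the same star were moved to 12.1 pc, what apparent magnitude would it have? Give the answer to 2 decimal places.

Flux ∝ 1/d², so Δm = 5 log₁₀(d₂/d₁) = 5 log₁₀(12.1/7.58) = 1.016
m₂ = m₁ + Δm = 3.87 + (1.016) = 4.886

m ≈ 4.89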